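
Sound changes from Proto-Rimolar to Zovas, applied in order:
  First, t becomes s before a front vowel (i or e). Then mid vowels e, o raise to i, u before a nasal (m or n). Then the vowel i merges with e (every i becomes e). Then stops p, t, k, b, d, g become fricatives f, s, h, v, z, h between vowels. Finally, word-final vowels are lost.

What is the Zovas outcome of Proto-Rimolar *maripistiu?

Zovas: start from *maripistiu.
  rule 1 (palatalisation): maripistiu → maripissiu
  rule 2: no change — maripissiu
  rule 3 (vowel merger): maripissiu → marepesseu
  rule 4 (intervocalic lenition): marepesseu → marefesseu
  rule 5 (apocope): marefesseu → marefesse
  ⇒ Zovas marefesse

marefesse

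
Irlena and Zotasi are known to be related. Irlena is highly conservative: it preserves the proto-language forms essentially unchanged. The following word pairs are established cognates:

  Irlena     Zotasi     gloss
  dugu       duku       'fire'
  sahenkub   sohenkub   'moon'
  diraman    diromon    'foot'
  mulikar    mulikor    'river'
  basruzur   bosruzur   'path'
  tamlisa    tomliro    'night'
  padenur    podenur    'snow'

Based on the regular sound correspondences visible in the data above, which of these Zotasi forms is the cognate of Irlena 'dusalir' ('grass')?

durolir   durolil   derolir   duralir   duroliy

tamlisa ~ tomliro — Irlena s corresponds to Zotasi r between vowels (before a back vowel).
sahenkub ~ sohenkub, basruzur ~ bosruzur — Irlena a corresponds to Zotasi o after a consonant, before a consonant other than r, m, n, p, b, f, v.
Applying these to Irlena 'dusalir':
  dusalir → duralir   (s→r between vowels (before a back vowel))
  duralir → durolir   (a→o after a consonant, before a consonant other than r, m, n, p, b, f, v)
So the Zotasi cognate is 'durolir'.

durolir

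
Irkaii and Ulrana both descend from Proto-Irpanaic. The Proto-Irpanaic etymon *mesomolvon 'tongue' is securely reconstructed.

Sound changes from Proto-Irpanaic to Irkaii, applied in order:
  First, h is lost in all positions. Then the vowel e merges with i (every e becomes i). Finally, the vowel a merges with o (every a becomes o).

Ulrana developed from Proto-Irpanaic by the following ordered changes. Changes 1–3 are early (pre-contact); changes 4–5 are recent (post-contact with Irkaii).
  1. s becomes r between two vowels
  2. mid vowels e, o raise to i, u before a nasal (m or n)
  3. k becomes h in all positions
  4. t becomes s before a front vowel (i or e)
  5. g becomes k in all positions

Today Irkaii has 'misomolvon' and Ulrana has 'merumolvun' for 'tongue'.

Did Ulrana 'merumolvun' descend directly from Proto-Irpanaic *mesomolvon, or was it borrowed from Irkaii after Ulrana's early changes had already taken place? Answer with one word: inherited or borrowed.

If inherited, *mesomolvon would pass through all of Ulrana's changes:
Ulrana: *mesomolvon > meromolvon > merumolvun  (by rhotacism, pre-nasal raising)
If borrowed from Irkaii 'misomolvon' after the early changes, it would undergo only the recent ones:
  rule 4 (palatalisation): no change (misomolvon)
  rule 5 (unconditioned shift): no change (misomolvon)
  ⇒ as a loan: misomolvon
Ulrana 'merumolvun' matches the inherited outcome exactly, so it is an inherited cognate, not a loan.

inherited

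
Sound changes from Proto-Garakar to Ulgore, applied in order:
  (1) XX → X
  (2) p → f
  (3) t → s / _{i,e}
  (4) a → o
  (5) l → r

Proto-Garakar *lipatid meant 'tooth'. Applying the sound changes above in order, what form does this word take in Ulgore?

rifosid

Ulgore: *lipatid
  lipatid (rule 1 does not apply)
  lipatid → lifatid   [unconditioned shift]
  lifatid → lifasid   [palatalisation]
  lifasid → lifosid   [vowel merger]
  lifosid → rifosid   [unconditioned shift]
  giving Ulgore rifosid.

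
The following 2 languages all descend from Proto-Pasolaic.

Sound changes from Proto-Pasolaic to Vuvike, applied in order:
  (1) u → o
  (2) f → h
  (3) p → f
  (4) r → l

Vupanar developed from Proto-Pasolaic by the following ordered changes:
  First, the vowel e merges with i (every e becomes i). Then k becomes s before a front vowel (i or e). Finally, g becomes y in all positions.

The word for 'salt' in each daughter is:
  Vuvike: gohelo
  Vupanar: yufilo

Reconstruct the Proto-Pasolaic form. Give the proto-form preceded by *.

*gufelo

Position 4: Vuvike has e, Vupanar has i. Vuvike preserves e here (none of its changes turn any other segment into e), so the proto-segment is *e.
Position 1: Vuvike has g, Vupanar has y. Vuvike preserves g here (none of its changes turn any other segment into g), so the proto-segment is *g.
Position 2: Vuvike has o, Vupanar has u. Vupanar preserves u here (none of its changes turn any other segment into u), so the proto-segment is *u.
Verify the candidate proto-form against each daughter:
Vuvike: start from *gufelo.
  rule 1 (vowel merger): gufelo → gofelo
  rule 2 (unconditioned shift): gofelo → gohelo
  rule 3: no change — gohelo
  rule 4: no change — gohelo
  ⇒ Vuvike gohelo
Vupanar: start from *gufelo.
  rule 1 (vowel merger): gufelo → gufilo
  rule 2: no change — gufilo
  rule 3 (unconditioned shift): gufilo → yufilo
  ⇒ Vupanar yufilo
No other proto-form is consistent with every reflex, so the reconstruction is *gufelo.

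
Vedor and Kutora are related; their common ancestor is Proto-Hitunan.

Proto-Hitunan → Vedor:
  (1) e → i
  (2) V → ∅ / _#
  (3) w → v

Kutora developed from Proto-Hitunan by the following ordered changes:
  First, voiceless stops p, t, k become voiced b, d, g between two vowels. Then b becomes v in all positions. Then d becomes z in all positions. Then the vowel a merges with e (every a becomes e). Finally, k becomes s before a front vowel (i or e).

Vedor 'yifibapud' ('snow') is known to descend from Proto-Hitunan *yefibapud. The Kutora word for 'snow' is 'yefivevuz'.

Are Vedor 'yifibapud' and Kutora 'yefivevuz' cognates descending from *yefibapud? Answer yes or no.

Derive the expected Kutora reflex of *yefibapud:
Kutora: *yefibapud
  yefibapud → yefibabud   [intervocalic voicing]
  yefibabud → yefivavud   [unconditioned shift]
  yefivavud → yefivavuz   [unconditioned shift]
  yefivavuz → yefivevuz   [vowel merger]
  yefivevuz (rule 5 does not apply)
  giving Kutora yefivevuz.
Kutora 'yefivevuz' matches the regular reflex exactly, so the pair is cognate.

yes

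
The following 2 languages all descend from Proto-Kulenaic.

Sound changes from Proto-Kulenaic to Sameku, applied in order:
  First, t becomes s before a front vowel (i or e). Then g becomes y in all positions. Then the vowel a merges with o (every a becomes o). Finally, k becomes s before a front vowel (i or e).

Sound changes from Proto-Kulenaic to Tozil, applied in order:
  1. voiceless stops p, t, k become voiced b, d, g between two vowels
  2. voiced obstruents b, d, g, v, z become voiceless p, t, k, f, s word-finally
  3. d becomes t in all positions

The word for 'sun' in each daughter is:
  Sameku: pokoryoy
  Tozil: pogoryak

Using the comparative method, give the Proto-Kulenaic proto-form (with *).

*pokoryag

Position 8: Sameku has y, Tozil has k. Taking the neighbouring segments as reconstructed: Sameku y could go back to *g or *y; Tozil k could go back to *k or *g — the one source consistent with every daughter is *g.
Position 7: Sameku has o, Tozil has a. Tozil preserves a here (none of its changes turn any other segment into a), so the proto-segment is *a.
Position 3: Sameku has k, Tozil has g. Sameku preserves k here (none of its changes turn any other segment into k), so the proto-segment is *k.
Verify the candidate proto-form against each daughter:
Sameku: *pokoryag > pokoryay > pokoryoy  (by unconditioned shift, vowel merger)
Tozil: *pokoryag > pogoryag > pogoryak  (by intervocalic voicing, final devoicing)
Only *pokoryag yields all of Sameku pokoryoy, Tozil pogoryak.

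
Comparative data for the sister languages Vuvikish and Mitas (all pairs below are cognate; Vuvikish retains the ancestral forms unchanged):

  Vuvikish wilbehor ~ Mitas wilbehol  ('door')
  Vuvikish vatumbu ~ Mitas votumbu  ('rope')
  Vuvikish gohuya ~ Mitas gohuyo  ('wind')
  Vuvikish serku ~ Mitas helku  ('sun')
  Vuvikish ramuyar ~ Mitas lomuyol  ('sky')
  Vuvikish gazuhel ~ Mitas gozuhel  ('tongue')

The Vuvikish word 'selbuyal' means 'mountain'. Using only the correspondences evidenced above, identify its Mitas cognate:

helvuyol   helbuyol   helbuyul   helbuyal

serku ~ helku — Vuvikish s corresponds to Mitas h word-initially before a front vowel.
vatumbu ~ votumbu, gazuhel ~ gozuhel — Vuvikish a corresponds to Mitas o after a consonant, before a consonant other than r, m, n, p, b, f, v.
Applying these to Vuvikish 'selbuyal':
  selbuyal → helbuyal   (s→h word-initially before a front vowel)
  helbuyal → helbuyol   (a→o after a consonant, before a consonant other than r, m, n, p, b, f, v)
So the Mitas cognate is 'helbuyol'.

helbuyol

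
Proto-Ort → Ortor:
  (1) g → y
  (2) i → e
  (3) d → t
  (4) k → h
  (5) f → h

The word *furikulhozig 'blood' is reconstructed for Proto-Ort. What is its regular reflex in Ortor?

hurehulhozey

Ortor: start from *furikulhozig.
  rule 1 (unconditioned shift): furikulhozig → furikulhoziy
  rule 2 (vowel merger): furikulhoziy → furekulhozey
  rule 3: no change — furekulhozey
  rule 4 (unconditioned shift): furekulhozey → furehulhozey
  rule 5 (unconditioned shift): furehulhozey → hurehulhozey
  ⇒ Ortor hurehulhozey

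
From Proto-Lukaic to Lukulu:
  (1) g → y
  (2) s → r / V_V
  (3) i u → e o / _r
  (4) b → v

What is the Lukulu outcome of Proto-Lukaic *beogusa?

veoyora

Lukulu: *beogusa
  beogusa → beoyusa   [unconditioned shift]
  beoyusa → beoyura   [rhotacism]
  beoyura → beoyora   [pre-rhotic lowering]
  beoyora → veoyora   [unconditioned shift]
  giving Lukulu veoyora.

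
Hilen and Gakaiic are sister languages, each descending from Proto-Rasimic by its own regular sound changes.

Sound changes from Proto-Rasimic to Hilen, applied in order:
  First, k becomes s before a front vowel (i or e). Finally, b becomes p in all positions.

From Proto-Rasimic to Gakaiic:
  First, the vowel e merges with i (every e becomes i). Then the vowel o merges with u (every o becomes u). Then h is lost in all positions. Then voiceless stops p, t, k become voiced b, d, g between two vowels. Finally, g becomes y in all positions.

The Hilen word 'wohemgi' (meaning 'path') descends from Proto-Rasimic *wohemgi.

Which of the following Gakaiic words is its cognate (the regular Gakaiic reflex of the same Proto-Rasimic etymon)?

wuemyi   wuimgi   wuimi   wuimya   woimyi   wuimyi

Gakaiic: *wohemgi > wohimgi > wuhimgi > wuimgi > wuimyi  (by vowel merger, vowel merger, h-loss, unconditioned shift)

wuimyi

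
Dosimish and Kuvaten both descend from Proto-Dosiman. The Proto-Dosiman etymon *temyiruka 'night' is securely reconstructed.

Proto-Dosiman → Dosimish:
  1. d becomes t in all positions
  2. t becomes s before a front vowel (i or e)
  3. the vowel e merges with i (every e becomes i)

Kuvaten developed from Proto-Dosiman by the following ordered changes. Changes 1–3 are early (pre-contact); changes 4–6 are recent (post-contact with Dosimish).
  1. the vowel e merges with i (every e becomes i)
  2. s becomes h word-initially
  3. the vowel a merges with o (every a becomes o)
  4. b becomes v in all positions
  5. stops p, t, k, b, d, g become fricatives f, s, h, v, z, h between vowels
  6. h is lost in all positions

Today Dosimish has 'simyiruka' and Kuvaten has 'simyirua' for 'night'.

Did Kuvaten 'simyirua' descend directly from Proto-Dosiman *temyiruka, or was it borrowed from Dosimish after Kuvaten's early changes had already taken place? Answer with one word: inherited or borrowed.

borrowed

If inherited, *temyiruka would pass through all of Kuvaten's changes:
Kuvaten: start from *temyiruka.
  rule 1 (vowel merger): temyiruka → timyiruka
  rule 2: no change — timyiruka
  rule 3 (vowel merger): timyiruka → timyiruko
  rule 4: no change — timyiruko
  rule 5 (intervocalic lenition): timyiruko → timyiruho
  rule 6 (h-loss): timyiruho → timyiruo
  ⇒ Kuvaten timyiruo
If borrowed from Dosimish 'simyiruka' after the early changes, it would undergo only the recent ones:
  rule 4 (unconditioned shift): no change (simyiruka)
  rule 5 (intervocalic lenition): simyiruka → simyiruha
  rule 6 (h-loss): simyiruha → simyirua
  ⇒ as a loan: simyirua
Kuvaten 'simyirua' matches the loan outcome 'simyirua', not the inherited 'timyiruo' — it skipped the early Kuvaten changes, so it was borrowed from Dosimish.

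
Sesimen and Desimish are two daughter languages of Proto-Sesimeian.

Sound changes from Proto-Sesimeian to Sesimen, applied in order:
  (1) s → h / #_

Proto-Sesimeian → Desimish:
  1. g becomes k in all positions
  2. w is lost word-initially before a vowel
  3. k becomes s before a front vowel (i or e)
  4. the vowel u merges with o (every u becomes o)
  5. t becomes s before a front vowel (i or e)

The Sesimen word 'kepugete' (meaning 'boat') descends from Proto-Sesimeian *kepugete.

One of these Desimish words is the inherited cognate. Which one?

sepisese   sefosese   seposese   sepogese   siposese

seposese

Desimish: start from *kepugete.
  rule 1 (unconditioned shift): kepugete → kepukete
  rule 2: no change — kepukete
  rule 3 (palatalisation): kepukete → sepusete
  rule 4 (vowel merger): sepusete → seposete
  rule 5 (palatalisation): seposete → seposese
  ⇒ Desimish seposese
Among the options, 'seposese' alone shows every Desimish change applied in order.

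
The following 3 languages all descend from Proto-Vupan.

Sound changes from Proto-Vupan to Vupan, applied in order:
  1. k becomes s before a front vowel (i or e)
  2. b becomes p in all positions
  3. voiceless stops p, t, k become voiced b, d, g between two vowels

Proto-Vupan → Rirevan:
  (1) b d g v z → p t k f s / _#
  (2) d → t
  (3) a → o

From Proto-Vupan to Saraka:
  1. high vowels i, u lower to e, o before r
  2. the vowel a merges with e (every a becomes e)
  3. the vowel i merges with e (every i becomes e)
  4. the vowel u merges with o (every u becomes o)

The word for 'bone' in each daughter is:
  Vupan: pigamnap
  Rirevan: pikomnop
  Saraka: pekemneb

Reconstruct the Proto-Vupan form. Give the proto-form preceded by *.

*pikamnab

Position 4: Vupan has a, Rirevan has o, Saraka has e. Vupan preserves a here (none of its changes turn any other segment into a), so the proto-segment is *a.
Position 3: Vupan has g, Rirevan has k, Saraka has k. Saraka preserves k here (none of its changes turn any other segment into k), so the proto-segment is *k.
Position 2: Vupan has i, Rirevan has i, Saraka has e. Vupan preserves i here (none of its changes turn any other segment into i), so the proto-segment is *i.
Verify the candidate proto-form against each daughter:
Vupan: *pikamnab > pikamnap > pigamnap  (by unconditioned shift, intervocalic voicing)
Rirevan: *pikamnab > pikamnap > pikomnop  (by final devoicing, vowel merger)
Saraka: *pikamnab
  pikamnab (rule 1 does not apply)
  pikamnab → pikemneb   [vowel merger]
  pikemneb → pekemneb   [vowel merger]
  pekemneb (rule 4 does not apply)
  giving Saraka pekemneb.
*pikamnab is the unique common source.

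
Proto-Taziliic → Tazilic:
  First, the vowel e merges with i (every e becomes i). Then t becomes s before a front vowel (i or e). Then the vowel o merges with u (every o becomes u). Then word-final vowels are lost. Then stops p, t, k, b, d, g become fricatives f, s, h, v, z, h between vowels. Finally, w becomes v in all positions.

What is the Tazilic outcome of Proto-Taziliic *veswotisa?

Tazilic: start from *veswotisa.
  rule 1 (vowel merger): veswotisa → viswotisa
  rule 2 (palatalisation): viswotisa → viswosisa
  rule 3 (vowel merger): viswosisa → viswusisa
  rule 4 (apocope): viswusisa → viswusis
  rule 5: no change — viswusis
  rule 6 (unconditioned shift): viswusis → visvusis
  ⇒ Tazilic visvusis

visvusis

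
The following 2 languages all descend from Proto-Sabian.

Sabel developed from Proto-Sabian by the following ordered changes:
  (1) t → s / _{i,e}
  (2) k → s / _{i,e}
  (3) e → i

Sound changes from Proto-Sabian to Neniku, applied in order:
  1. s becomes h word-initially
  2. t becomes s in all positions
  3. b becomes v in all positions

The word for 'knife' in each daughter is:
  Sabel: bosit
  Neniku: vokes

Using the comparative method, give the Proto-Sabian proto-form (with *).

Position 3: Sabel has s, Neniku has k. Neniku preserves k here (none of its changes turn any other segment into k), so the proto-segment is *k.
Position 5: Sabel has t, Neniku has s. Sabel preserves t here (none of its changes turn any other segment into t), so the proto-segment is *t.
Position 1: Sabel has b, Neniku has v. Sabel preserves b here (none of its changes turn any other segment into b), so the proto-segment is *b.
Continuing position by position gives *boket; check it forward:
Sabel: *boket
  boket (rule 1 does not apply)
  boket → boset   [palatalisation]
  boset → bosit   [vowel merger]
  giving Sabel bosit.
Neniku: *boket
  boket (rule 1 does not apply)
  boket → bokes   [unconditioned shift]
  bokes → vokes   [unconditioned shift]
  giving Neniku vokes.
No other proto-form is consistent with every reflex, so the reconstruction is *boket.

*boket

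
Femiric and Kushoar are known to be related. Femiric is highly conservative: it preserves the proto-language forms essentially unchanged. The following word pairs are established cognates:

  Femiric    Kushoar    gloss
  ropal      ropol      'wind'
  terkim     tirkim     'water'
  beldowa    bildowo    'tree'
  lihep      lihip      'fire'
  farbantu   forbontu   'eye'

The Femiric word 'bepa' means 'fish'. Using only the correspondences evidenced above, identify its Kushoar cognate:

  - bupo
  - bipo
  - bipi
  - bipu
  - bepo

lihep ~ lihip — Femiric e corresponds to Kushoar i after a consonant, before a labial obstruent.
beldowa ~ bildowo — Femiric a corresponds to Kushoar o word-finally.
Applying these to Femiric 'bepa':
  bepa → bipa   (e→i after a consonant, before a labial obstruent)
  bipa → bipo   (a→o word-finally)
So the Kushoar cognate is 'bipo'.

bipo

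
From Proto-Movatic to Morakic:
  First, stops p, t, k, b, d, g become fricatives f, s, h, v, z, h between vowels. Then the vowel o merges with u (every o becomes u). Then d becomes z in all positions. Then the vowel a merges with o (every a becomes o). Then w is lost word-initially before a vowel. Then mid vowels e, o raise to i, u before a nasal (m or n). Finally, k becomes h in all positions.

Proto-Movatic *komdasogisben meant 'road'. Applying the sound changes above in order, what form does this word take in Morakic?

Morakic: start from *komdasogisben.
  rule 1 (intervocalic lenition): komdasogisben → komdasohisben
  rule 2 (vowel merger): komdasohisben → kumdasuhisben
  rule 3 (unconditioned shift): kumdasuhisben → kumzasuhisben
  rule 4 (vowel merger): kumzasuhisben → kumzosuhisben
  rule 5: no change — kumzosuhisben
  rule 6 (pre-nasal raising): kumzosuhisben → kumzosuhisbin
  rule 7 (unconditioned shift): kumzosuhisbin → humzosuhisbin
  ⇒ Morakic humzosuhisbin

humzosuhisbin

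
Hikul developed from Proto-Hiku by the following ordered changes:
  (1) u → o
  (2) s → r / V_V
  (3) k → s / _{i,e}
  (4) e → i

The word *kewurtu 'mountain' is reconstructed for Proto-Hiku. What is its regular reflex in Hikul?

siworto

Hikul: start from *kewurtu.
  rule 1 (vowel merger): kewurtu → keworto
  rule 2: no change — keworto
  rule 3 (palatalisation): keworto → seworto
  rule 4 (vowel merger): seworto → siworto
  ⇒ Hikul siworto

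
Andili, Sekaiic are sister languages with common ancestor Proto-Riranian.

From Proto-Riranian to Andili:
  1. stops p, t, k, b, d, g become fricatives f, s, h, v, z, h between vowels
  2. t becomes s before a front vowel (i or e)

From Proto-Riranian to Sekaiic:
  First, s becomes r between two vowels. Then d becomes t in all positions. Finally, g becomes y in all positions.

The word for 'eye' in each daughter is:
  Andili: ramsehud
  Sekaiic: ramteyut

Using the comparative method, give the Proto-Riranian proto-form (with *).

*ramtegud

Position 4: Andili has s, Sekaiic has t. Taking the neighbouring segments as reconstructed: Andili s could go back to *t or *s; Sekaiic t could go back to *t or *d — the one source consistent with every daughter is *t.
Position 8: Andili has d, Sekaiic has t. Andili preserves d here (none of its changes turn any other segment into d), so the proto-segment is *d.
Verify the candidate proto-form against each daughter:
Andili: start from *ramtegud.
  rule 1 (intervocalic lenition): ramtegud → ramtehud
  rule 2 (palatalisation): ramtehud → ramsehud
  ⇒ Andili ramsehud
Sekaiic: *ramtegud > ramtegut > ramteyut  (by unconditioned shift, unconditioned shift)
*ramtegud is the unique common source.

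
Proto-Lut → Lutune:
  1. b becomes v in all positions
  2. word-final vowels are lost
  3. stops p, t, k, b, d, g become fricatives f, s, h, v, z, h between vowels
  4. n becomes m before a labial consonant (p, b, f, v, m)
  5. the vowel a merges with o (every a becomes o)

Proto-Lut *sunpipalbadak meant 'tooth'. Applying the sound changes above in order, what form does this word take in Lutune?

sumpifolvozok

Lutune: start from *sunpipalbadak.
  rule 1 (unconditioned shift): sunpipalbadak → sunpipalvadak
  rule 2: no change — sunpipalvadak
  rule 3 (intervocalic lenition): sunpipalvadak → sunpifalvazak
  rule 4 (nasal place assimilation): sunpifalvazak → sumpifalvazak
  rule 5 (vowel merger): sumpifalvazak → sumpifolvozok
  ⇒ Lutune sumpifolvozok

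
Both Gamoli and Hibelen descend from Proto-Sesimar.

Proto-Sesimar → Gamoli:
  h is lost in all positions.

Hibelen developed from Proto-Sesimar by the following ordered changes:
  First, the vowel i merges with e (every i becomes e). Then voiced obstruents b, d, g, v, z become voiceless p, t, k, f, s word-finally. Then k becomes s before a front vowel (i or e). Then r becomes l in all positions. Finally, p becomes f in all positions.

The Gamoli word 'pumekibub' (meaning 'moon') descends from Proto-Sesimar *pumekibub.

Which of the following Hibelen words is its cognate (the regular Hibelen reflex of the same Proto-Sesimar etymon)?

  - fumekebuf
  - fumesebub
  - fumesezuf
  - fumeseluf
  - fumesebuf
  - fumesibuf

fumesebuf

Hibelen: *pumekibub > pumekebub > pumekebup > pumesebup > fumesebuf  (by vowel merger, final devoicing, palatalisation, unconditioned shift)
The other candidates each miss or misapply at least one Hibelen change.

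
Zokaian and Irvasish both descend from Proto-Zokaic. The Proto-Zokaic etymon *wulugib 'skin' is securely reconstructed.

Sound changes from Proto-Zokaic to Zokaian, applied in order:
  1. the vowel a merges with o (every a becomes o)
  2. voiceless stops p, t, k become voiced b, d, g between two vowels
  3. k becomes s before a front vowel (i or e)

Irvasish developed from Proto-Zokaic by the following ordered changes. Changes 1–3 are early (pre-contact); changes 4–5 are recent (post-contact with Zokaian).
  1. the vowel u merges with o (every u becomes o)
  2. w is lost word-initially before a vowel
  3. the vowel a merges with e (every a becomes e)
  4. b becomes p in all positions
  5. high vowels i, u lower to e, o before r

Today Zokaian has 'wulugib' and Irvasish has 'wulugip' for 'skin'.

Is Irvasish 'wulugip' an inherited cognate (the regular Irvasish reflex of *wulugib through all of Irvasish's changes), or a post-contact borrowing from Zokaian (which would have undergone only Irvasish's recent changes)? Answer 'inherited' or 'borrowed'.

borrowed

If inherited, *wulugib would pass through all of Irvasish's changes:
Irvasish: start from *wulugib.
  rule 1 (vowel merger): wulugib → wologib
  rule 2 (glide loss): wologib → ologib
  rule 3: no change — ologib
  rule 4 (unconditioned shift): ologib → ologip
  rule 5: no change — ologip
  ⇒ Irvasish ologip
If borrowed from Zokaian 'wulugib' after the early changes, it would undergo only the recent ones:
  rule 4 (unconditioned shift): wulugib → wulugip
  rule 5 (pre-rhotic lowering): no change (wulugip)
  ⇒ as a loan: wulugip
Irvasish 'wulugip' matches the loan outcome 'wulugip', not the inherited 'ologip' — it skipped the early Irvasish changes, so it was borrowed from Zokaian.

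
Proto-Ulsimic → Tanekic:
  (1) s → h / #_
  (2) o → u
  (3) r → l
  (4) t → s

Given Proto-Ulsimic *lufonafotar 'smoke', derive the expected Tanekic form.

lufunafusal

Tanekic: *lufonafotar > lufunafutar > lufunafutal > lufunafusal  (by vowel merger, unconditioned shift, unconditioned shift)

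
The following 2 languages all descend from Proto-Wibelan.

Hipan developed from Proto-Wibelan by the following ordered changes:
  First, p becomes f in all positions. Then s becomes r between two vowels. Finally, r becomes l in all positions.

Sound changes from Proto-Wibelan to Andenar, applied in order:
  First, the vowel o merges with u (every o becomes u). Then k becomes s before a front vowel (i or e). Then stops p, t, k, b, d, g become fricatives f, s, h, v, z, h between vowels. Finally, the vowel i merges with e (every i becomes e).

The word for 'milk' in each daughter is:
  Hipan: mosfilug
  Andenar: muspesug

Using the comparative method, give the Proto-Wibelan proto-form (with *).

Position 2: Hipan has o, Andenar has u. Hipan preserves o here (none of its changes turn any other segment into o), so the proto-segment is *o.
Position 4: Hipan has f, Andenar has p. Andenar preserves p here (none of its changes turn any other segment into p), so the proto-segment is *p.
Position 6: Hipan has l, Andenar has s. Taking the neighbouring segments as reconstructed: Hipan l could go back to *s or *l or *r; Andenar s could go back to *t or *s — the one source consistent with every daughter is *s.
This points to *mospisug. Verify forward in each daughter:
Hipan: start from *mospisug.
  rule 1 (unconditioned shift): mospisug → mosfisug
  rule 2 (rhotacism): mosfisug → mosfirug
  rule 3 (unconditioned shift): mosfirug → mosfilug
  ⇒ Hipan mosfilug
Andenar: *mospisug > muspisug > muspesug  (by vowel merger, vowel merger)
*mospisug is the unique common source.

*mospisug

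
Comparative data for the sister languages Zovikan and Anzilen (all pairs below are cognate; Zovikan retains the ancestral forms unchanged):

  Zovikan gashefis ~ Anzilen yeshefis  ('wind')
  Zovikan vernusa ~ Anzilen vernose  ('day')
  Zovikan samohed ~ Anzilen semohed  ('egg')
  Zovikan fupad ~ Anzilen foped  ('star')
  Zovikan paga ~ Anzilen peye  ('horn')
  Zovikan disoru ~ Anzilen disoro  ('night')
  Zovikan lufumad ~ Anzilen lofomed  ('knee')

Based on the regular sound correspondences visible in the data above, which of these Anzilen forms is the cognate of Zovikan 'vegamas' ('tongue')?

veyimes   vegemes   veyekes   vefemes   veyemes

veyemes

paga ~ peye — Zovikan g corresponds to Anzilen y between vowels (before a back vowel).
samohed ~ semohed — Zovikan a corresponds to Anzilen e after a consonant, before a nasal.
gashefis ~ yeshefis, fupad ~ foped — Zovikan a corresponds to Anzilen e after a consonant, before a consonant other than r, m, n, p, b, f, v.
Applying these to Zovikan 'vegamas':
  vegamas → veyamas   (g→y between vowels (before a back vowel))
  veyamas → veyemas   (a→e after a consonant, before a nasal)
  veyemas → veyemes   (a→e after a consonant, before a consonant other than r, m, n, p, b, f, v)
So the Anzilen cognate is 'veyemes'.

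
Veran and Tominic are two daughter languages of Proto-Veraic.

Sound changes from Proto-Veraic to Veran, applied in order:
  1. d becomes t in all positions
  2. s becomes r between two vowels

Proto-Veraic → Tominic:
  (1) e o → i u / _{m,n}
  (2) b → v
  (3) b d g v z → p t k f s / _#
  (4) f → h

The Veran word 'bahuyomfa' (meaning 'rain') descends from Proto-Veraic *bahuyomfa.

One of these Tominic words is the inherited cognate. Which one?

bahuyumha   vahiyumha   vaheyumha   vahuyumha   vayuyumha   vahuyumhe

vahuyumha

Tominic: start from *bahuyomfa.
  rule 1 (pre-nasal raising): bahuyomfa → bahuyumfa
  rule 2 (unconditioned shift): bahuyumfa → vahuyumfa
  rule 3: no change — vahuyumfa
  rule 4 (unconditioned shift): vahuyumfa → vahuyumha
  ⇒ Tominic vahuyumha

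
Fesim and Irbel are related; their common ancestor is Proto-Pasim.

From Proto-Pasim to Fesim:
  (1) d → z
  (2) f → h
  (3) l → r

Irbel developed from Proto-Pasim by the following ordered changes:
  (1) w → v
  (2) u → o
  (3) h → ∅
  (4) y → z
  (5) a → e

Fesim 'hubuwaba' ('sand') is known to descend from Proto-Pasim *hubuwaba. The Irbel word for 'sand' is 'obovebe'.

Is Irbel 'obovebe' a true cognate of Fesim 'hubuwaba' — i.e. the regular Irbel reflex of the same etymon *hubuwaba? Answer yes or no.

yes

Derive the expected Irbel reflex of *hubuwaba:
Irbel: start from *hubuwaba.
  rule 1 (unconditioned shift): hubuwaba → hubuvaba
  rule 2 (vowel merger): hubuvaba → hobovaba
  rule 3 (h-loss): hobovaba → obovaba
  rule 4: no change — obovaba
  rule 5 (vowel merger): obovaba → obovebe
  ⇒ Irbel obovebe
Irbel 'obovebe' matches the regular reflex exactly, so the pair is cognate.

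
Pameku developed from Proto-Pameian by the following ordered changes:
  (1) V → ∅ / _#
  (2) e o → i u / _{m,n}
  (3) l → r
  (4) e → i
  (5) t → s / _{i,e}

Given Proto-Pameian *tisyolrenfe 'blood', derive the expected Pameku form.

sisyorrinf

Pameku: *tisyolrenfe
  tisyolrenfe → tisyolrenf   [apocope]
  tisyolrenf → tisyolrinf   [pre-nasal raising]
  tisyolrinf → tisyorrinf   [unconditioned shift]
  tisyorrinf (rule 4 does not apply)
  tisyorrinf → sisyorrinf   [palatalisation]
  giving Pameku sisyorrinf.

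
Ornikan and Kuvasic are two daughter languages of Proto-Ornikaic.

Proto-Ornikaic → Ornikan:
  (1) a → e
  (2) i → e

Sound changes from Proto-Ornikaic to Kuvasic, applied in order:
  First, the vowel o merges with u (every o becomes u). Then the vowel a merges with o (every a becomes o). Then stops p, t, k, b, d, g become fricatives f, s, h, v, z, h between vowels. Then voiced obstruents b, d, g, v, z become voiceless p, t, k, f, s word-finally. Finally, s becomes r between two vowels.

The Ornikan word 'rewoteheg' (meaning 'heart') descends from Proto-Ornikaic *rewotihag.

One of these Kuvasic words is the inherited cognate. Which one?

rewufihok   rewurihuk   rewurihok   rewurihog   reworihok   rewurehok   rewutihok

Kuvasic: *rewotihag
  rewotihag → rewutihag   [vowel merger]
  rewutihag → rewutihog   [vowel merger]
  rewutihog → rewusihog   [intervocalic lenition]
  rewusihog → rewusihok   [final devoicing]
  rewusihok → rewurihok   [rhotacism]
  giving Kuvasic rewurihok.
Only 'rewurihok' matches the regular Kuvasic development of *rewotihag.

rewurihok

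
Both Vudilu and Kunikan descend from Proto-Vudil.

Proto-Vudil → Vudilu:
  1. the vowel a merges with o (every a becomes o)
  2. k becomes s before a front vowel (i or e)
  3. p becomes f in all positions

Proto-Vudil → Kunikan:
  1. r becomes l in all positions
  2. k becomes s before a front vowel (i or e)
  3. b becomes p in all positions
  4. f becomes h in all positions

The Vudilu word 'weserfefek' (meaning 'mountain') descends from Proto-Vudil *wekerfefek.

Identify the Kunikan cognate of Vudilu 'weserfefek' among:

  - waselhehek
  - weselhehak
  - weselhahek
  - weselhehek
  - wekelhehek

Kunikan: *wekerfefek
  wekerfefek → wekelfefek   [unconditioned shift]
  wekelfefek → weselfefek   [palatalisation]
  weselfefek (rule 3 does not apply)
  weselfefek → weselhehek   [unconditioned shift]
  giving Kunikan weselhehek.

weselhehek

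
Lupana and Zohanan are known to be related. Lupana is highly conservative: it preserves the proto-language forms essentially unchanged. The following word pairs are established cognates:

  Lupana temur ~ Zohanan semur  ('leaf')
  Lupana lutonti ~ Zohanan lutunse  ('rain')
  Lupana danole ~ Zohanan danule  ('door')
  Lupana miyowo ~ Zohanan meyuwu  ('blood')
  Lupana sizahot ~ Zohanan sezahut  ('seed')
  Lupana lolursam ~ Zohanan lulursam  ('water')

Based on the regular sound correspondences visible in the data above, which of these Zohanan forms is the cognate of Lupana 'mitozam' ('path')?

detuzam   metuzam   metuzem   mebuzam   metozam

metuzam

miyowo ~ meyuwu, sizahot ~ sezahut — Lupana i corresponds to Zohanan e after a consonant, before a consonant other than r, m, n, p, b, f, v.
danole ~ danule, miyowo ~ meyuwu — Lupana o corresponds to Zohanan u after a consonant, before a consonant other than r, m, n, p, b, f, v.
Applying these to Lupana 'mitozam':
  mitozam → metozam   (i→e after a consonant, before a consonant other than r, m, n, p, b, f, v)
  metozam → metuzam   (o→u after a consonant, before a consonant other than r, m, n, p, b, f, v)
So the Zohanan cognate is 'metuzam'.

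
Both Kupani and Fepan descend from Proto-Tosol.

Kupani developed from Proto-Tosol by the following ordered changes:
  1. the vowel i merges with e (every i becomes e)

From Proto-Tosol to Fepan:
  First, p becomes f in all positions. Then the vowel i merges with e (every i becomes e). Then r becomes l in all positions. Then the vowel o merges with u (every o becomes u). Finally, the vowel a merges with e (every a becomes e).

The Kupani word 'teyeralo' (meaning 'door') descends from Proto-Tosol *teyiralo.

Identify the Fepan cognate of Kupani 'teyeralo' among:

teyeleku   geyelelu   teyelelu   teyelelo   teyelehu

teyelelu

Fepan: *teyiralo > teyeralo > teyelalo > teyelalu > teyelelu  (by vowel merger, unconditioned shift, vowel merger, vowel merger)
Among the options, 'teyelelu' alone shows every Fepan change applied in order.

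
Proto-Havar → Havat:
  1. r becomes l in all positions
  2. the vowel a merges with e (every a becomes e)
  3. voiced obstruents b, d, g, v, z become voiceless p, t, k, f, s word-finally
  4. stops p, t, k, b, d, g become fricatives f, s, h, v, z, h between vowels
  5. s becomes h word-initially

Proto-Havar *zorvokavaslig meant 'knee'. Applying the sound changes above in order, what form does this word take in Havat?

zolvoheveslik

Havat: *zorvokavaslig
  zorvokavaslig → zolvokavaslig   [unconditioned shift]
  zolvokavaslig → zolvokeveslig   [vowel merger]
  zolvokeveslig → zolvokeveslik   [final devoicing]
  zolvokeveslik → zolvoheveslik   [intervocalic lenition]
  zolvoheveslik (rule 5 does not apply)
  giving Havat zolvoheveslik.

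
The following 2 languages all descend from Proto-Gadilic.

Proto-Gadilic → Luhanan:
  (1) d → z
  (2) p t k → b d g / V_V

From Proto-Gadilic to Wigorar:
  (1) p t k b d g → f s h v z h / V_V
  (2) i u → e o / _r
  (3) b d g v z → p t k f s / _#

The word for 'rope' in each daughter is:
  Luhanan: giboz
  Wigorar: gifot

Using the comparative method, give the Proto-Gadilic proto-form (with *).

*gipod

Position 3: Luhanan has b, Wigorar has f. Taking the neighbouring segments as reconstructed: Luhanan b could go back to *p or *b; Wigorar f could go back to *p or *f — the one source consistent with every daughter is *p.
Position 5: Luhanan has z, Wigorar has t. Taking the neighbouring segments as reconstructed: Luhanan z could go back to *d or *z; Wigorar t could go back to *t or *d — the one source consistent with every daughter is *d.
This points to *gipod. Verify forward in each daughter:
Luhanan: *gipod
  gipod → gipoz   [unconditioned shift]
  gipoz → giboz   [intervocalic voicing]
  giving Luhanan giboz.
Wigorar: *gipod > gifod > gifot  (by intervocalic lenition, final devoicing)
*gipod is the unique common source.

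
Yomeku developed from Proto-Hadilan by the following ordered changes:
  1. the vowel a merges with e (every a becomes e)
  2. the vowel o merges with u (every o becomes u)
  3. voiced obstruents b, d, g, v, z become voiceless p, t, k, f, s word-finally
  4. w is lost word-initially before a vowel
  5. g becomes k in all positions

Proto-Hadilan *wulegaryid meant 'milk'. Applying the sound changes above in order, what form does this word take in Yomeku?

Yomeku: *wulegaryid > wulegeryid > wulegeryit > ulegeryit > ulekeryit  (by vowel merger, final devoicing, glide loss, unconditioned shift)

ulekeryit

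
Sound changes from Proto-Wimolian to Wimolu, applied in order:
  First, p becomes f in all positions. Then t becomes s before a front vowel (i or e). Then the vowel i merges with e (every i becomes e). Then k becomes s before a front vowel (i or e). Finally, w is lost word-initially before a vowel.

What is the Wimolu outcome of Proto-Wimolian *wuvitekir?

uveseser

Wimolu: *wuvitekir > wuvisekir > wuveseker > wuveseser > uveseser  (by palatalisation, vowel merger, palatalisation, glide loss)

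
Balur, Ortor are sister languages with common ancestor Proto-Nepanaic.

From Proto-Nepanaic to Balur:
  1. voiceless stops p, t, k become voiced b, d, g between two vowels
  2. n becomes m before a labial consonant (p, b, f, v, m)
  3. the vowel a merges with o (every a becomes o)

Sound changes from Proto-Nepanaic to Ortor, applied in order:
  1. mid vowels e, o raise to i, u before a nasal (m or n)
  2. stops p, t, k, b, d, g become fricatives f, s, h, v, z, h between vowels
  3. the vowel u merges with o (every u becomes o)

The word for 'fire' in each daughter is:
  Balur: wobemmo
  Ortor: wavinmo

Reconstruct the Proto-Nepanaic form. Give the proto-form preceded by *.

Position 5: Balur has m, Ortor has n. Ortor preserves n here (none of its changes turn any other segment into n), so the proto-segment is *n.
Position 4: Balur has e, Ortor has i. Balur preserves e here (none of its changes turn any other segment into e), so the proto-segment is *e.
This points to *wabenmo. Verify forward in each daughter:
Balur: *wabenmo > wabemmo > wobemmo  (by nasal place assimilation, vowel merger)
Ortor: start from *wabenmo.
  rule 1 (pre-nasal raising): wabenmo → wabinmo
  rule 2 (intervocalic lenition): wabinmo → wavinmo
  rule 3: no change — wavinmo
  ⇒ Ortor wavinmo
No other proto-form is consistent with every reflex, so the reconstruction is *wabenmo.

*wabenmo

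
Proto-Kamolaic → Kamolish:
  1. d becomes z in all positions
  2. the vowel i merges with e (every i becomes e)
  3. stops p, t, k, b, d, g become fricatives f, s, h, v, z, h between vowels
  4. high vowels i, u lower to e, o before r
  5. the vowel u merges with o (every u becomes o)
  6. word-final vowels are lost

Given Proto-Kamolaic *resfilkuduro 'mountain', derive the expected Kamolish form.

Kamolish: *resfilkuduro
  resfilkuduro → resfilkuzuro   [unconditioned shift]
  resfilkuzuro → resfelkuzuro   [vowel merger]
  resfelkuzuro (rule 3 does not apply)
  resfelkuzuro → resfelkuzoro   [pre-rhotic lowering]
  resfelkuzoro → resfelkozoro   [vowel merger]
  resfelkozoro → resfelkozor   [apocope]
  giving Kamolish resfelkozor.

resfelkozor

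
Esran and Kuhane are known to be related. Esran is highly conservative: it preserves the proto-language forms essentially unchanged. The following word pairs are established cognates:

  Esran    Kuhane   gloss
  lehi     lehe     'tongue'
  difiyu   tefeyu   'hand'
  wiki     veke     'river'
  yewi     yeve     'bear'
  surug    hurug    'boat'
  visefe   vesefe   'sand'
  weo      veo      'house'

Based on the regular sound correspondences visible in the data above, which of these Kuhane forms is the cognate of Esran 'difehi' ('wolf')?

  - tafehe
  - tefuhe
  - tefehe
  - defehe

difiyu ~ tefeyu — Esran d corresponds to Kuhane t word-initially before a front vowel.
difiyu ~ tefeyu — Esran i corresponds to Kuhane e after a consonant, before a labial obstruent.
lehi ~ lehe, wiki ~ veke — Esran i corresponds to Kuhane e word-finally.
Applying these to Esran 'difehi':
  difehi → tifehi   (d→t word-initially before a front vowel)
  tifehi → tefehi   (i→e after a consonant, before a labial obstruent)
  tefehi → tefehe   (i→e word-finally)
So the Kuhane cognate is 'tefehe'.

tefehe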